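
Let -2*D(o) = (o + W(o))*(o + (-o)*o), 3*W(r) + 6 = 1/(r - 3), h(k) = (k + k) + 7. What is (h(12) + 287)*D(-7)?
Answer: -402164/5 ≈ -80433.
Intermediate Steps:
h(k) = 7 + 2*k (h(k) = 2*k + 7 = 7 + 2*k)
W(r) = -2 + 1/(3*(-3 + r)) (W(r) = -2 + 1/(3*(r - 3)) = -2 + 1/(3*(-3 + r)))
D(o) = -(o - o**2)*(o + (19 - 6*o)/(3*(-3 + o)))/2 (D(o) = -(o + (19 - 6*o)/(3*(-3 + o)))*(o + (-o)*o)/2 = -(o + (19 - 6*o)/(3*(-3 + o)))*(o - o**2)/2 = -(o - o**2)*(o + (19 - 6*o)/(3*(-3 + o)))/2)
(h(12) + 287)*D(-7) = ((7 + 2*12) + 287)*((1/6)*(-7)*(-19 - 18*(-7)**2 + 3*(-7)**3 + 34*(-7))/(-3 - 7)) = ((7 + 24) + 287)*((1/6)*(-7)*(-19 - 18*49 + 3*(-343) - 238)/(-10)) = (31 + 287)*((1/6)*(-7)*(-1/10)*(-19 - 882 - 1029 - 238)) = 318*((1/6)*(-7)*(-1/10)*(-2168)) = 318*(-3794/15) = -402164/5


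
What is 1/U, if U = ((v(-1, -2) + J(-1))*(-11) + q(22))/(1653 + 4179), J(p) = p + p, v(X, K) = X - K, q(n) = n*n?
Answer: 648/55 ≈ 11.782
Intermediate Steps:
q(n) = n²
J(p) = 2*p
U = 55/648 (U = (((-1 - 1*(-2)) + 2*(-1))*(-11) + 22²)/(1653 + 4179) = (((-1 + 2) - 2)*(-11) + 484)/5832 = ((1 - 2)*(-11) + 484)*(1/5832) = (-1*(-11) + 484)*(1/5832) = (11 + 484)*(1/5832) = 495*(1/5832) = 55/648 ≈ 0.084877)
1/U = 1/(55/648) = 648/55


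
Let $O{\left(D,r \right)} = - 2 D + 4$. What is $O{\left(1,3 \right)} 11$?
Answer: $22$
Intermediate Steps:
$O{\left(D,r \right)} = 4 - 2 D$
$O{\left(1,3 \right)} 11 = \left(4 - 2\right) 11 = 2 \cdot 11 = 22$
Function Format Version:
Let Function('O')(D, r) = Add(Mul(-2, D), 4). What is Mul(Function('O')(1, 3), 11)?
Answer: 22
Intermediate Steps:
Function('O')(D, r) = Add(4, Mul(-2, D))
Mul(Function('O')(1, 3), 11) = Mul(Add(4, Mul(-2, 1)), 11) = Mul(Add(4, -2), 11) = Mul(2, 11) = 22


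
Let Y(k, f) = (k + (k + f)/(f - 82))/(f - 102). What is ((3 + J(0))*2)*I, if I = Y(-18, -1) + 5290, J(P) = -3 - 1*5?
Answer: -452256850/8549 ≈ -52902.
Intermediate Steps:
J(P) = -8 (J(P) = -3 - 5 = -8)
Y(k, f) = (k + (f + k)/(-82 + f))/(-102 + f)
I = 45225685/8549 (I = (-1 - 81*(-18) - 1*(-18))/(8364 + (-1)² - 184*(-1)) + 5290 = (-1 + 1458 + 18)/(8364 + 1 + 184) + 5290 = 1475/8549 + 5290 = 45225685/8549 ≈ 5290.2)
((3 + J(0))*2)*I = ((3 - 8)*2)*(45225685/8549) = -5*2*(45225685/8549) = -10*45225685/8549 = -452256850/8549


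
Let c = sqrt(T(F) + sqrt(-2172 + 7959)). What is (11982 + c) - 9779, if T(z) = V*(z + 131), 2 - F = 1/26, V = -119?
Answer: 2203 + sqrt(-10695958 + 2028*sqrt(643))/26 ≈ 2203.0 + 125.48*I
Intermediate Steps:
F = 51/26 (F = 2 - 1/26 = 51/26 ≈ 1.9615)
T(z) = -15589 - 119*z (T(z) = -119*(z + 131) = -119*(131 + z) = -15589 - 119*z)
c = sqrt(-411383/26 + 3*sqrt(643)) (c = sqrt((-15589 - 119*51/26) + sqrt(-2172 + 7959)) = sqrt((-15589 - 6069/26) + sqrt(5787)) = sqrt(-411383/26 + 3*sqrt(643)) ≈ 125.48*I)
(11982 + c) - 9779 = (11982 + sqrt(-10695958 + 2028*sqrt(643))/26) - 9779 = 2203 + sqrt(-10695958 + 2028*sqrt(643))/26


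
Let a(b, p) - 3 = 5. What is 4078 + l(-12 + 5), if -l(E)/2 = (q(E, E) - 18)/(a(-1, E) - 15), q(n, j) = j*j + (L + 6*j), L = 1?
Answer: 28526/7 ≈ 4075.1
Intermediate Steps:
a(b, p) = 8 (a(b, p) = 3 + 5 = 8)
q(n, j) = 1 + j² + 6*j (q(n, j) = j*j + (1 + 6*j) = j² + (1 + 6*j) = 1 + j² + 6*j)
l(E) = -34/7 + 2*E²/7 + 12*E/7 (l(E) = -2*((1 + E² + 6*E) - 18)/(8 - 15) = -2*(-17 + E² + 6*E)/(-7) = -2*(-17 + E² + 6*E)*(-1)/7 = -2*(17/7 - 6*E/7 - E²/7) = -34/7 + 2*E²/7 + 12*E/7)
4078 + l(-12 + 5) = 4078 + (-34/7 + 2*(-12 + 5)²/7 + 12*(-12 + 5)/7) = 4078 + (-34/7 + (2/7)*(-7)² + (12/7)*(-7)) = 4078 + (-34/7 + (2/7)*49 - 12) = 4078 + (-34/7 + 14 - 12) = 4078 - 20/7 = 28526/7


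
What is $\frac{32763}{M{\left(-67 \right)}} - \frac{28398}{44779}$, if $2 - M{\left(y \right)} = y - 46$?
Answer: $\frac{1463828607}{5149585} \approx 284.26$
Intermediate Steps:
$M{\left(y \right)} = 48 - y$ ($M{\left(y \right)} = 2 - \left(y - 46\right) = 2 - \left(-46 + y\right) = 48 - y$)
$\frac{32763}{M{\left(-67 \right)}} - \frac{28398}{44779} = \frac{32763}{48 - -67} - \frac{28398}{44779} = \frac{32763}{48 + 67} - \frac{28398}{44779} = \frac{32763}{115} - \frac{28398}{44779} = \frac{1463828607}{5149585}$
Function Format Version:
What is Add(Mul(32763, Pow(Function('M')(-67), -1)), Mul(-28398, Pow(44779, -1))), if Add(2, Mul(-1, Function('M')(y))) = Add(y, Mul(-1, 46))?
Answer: Rational(1463828607, 5149585) ≈ 284.26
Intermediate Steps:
Function('M')(y) = Add(48, Mul(-1, y)) (Function('M')(y) = Add(2, Mul(-1, Add(y, Mul(-1, 46)))) = Add(2, Mul(-1, Add(y, -46))) = Add(2, Mul(-1, Add(-46, y))) = Add(2, Add(46, Mul(-1, y))) = Add(48, Mul(-1, y)))
Add(Mul(32763, Pow(Function('M')(-67), -1)), Mul(-28398, Pow(44779, -1))) = Add(Mul(32763, Pow(Add(48, Mul(-1, -67)), -1)), Mul(-28398, Pow(44779, -1))) = Add(Mul(32763, Pow(Add(48, 67), -1)), Mul(-28398, Rational(1, 44779))) = Add(Mul(32763, Pow(115, -1)), Rational(-28398, 44779)) = Add(Mul(32763, Rational(1, 115)), Rational(-28398, 44779)) = Add(Rational(32763, 115), Rational(-28398, 44779)) = Rational(1463828607, 5149585)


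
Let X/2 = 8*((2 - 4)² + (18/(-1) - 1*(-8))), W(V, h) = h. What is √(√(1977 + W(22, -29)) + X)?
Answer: √(-96 + 2*√487) ≈ 7.2017*I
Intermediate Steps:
X = -96 (X = 2*(8*((2 - 4)² + (18/(-1) - 1*(-8)))) = 2*(8*((-2)² + (18*(-1) + 8))) = 2*(8*(4 + (-18 + 8))) = 2*(8*(4 - 10)) = 2*(8*(-6)) = 2*(-48) = -96)
√(√(1977 + W(22, -29)) + X) = √(√(1977 - 29) - 96) = √(√1948 - 96) = √(2*√487 - 96) = √(-96 + 2*√487)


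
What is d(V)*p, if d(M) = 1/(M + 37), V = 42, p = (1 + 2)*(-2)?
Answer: -6/79 ≈ -0.075949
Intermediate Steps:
p = -6 (p = 3*(-2) = -6)
d(M) = 1/(37 + M)
d(V)*p = -6/(37 + 42) = -6/79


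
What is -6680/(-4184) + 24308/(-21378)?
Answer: 2568773/5590347 ≈ 0.45950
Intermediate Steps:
-6680/(-4184) + 24308/(-21378) = -6680*(-1/4184) + 24308*(-1/21378) = 835/523 - 12154/10689 = 2568773/5590347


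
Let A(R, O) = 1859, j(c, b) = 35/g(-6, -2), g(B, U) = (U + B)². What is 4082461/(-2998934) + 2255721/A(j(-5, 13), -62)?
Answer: 519782238955/428847562 ≈ 1212.0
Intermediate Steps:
g(B, U) = (B + U)²
j(c, b) = 35/64 (j(c, b) = 35/((-6 - 2)²) = 35/((-8)²) = 35/64)
4082461/(-2998934) + 2255721/A(j(-5, 13), -62) = 4082461/(-2998934) + 2255721/1859 = 4082461*(-1/2998934) + 2255721*(1/1859) = -4082461/2998934 + 173517/143 = 519782238955/428847562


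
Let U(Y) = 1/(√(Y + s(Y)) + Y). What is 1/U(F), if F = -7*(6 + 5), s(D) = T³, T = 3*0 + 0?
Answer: -77 + I*√77 ≈ -77.0 + 8.775*I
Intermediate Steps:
T = 0 (T = 0 + 0 = 0)
s(D) = 0 (s(D) = 0³ = 0)
F = -77 (F = -7*11 = -77)
U(Y) = 1/(Y + √Y) (U(Y) = 1/(√(Y + 0) + Y) = 1/(√Y + Y) = 1/(Y + √Y))
1/U(F) = 1/(1/(-77 + √(-77))) = 1/(1/(-77 + I*√77)) = -77 + I*√77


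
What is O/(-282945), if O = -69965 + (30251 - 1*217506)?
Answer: 17148/18863 ≈ 0.90908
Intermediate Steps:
O = -257220 (O = -69965 + (30251 - 217506) = -69965 - 187255 = -257220)
O/(-282945) = -257220/(-282945) = -257220*(-1/282945) = 17148/18863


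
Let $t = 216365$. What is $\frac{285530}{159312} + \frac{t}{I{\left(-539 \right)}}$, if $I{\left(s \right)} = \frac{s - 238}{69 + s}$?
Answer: $\frac{900050337245}{6876968} \approx 1.3088 \cdot 10^{5}$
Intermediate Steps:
$I{\left(s \right)} = \frac{-238 + s}{69 + s}$
$\frac{285530}{159312} + \frac{t}{I{\left(-539 \right)}} = \frac{285530}{159312} + \frac{216365}{\frac{1}{69 - 539} \left(-238 - 539\right)} = 285530 \cdot \frac{1}{159312} + \frac{216365}{\frac{1}{-470} \left(-777\right)} = \frac{142765}{79656} + \frac{216365}{\left(- \frac{1}{470}\right) \left(-777\right)} = \frac{142765}{79656} + \frac{216365}{\frac{777}{470}} = \frac{142765}{79656} + 216365 \cdot \frac{470}{777} = \frac{142765}{79656} + \frac{101691550}{777} = \frac{900050337245}{6876968}$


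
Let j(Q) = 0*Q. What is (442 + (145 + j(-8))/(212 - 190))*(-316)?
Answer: -1559302/11 ≈ -1.4175e+5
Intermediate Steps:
j(Q) = 0
(442 + (145 + j(-8))/(212 - 190))*(-316) = (442 + (145 + 0)/(212 - 190))*(-316) = (442 + 145/22)*(-316) = (9869/22)*(-316) = -1559302/11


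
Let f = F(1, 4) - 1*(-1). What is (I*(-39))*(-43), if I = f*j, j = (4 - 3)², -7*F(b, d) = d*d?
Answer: -15093/7 ≈ -2156.1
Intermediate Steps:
F(b, d) = -d²/7 (F(b, d) = -d*d/7 = -d²/7)
j = 1 (j = 1² = 1)
f = -9/7 (f = -⅐*4² - 1*(-1) = -⅐*16 + 1 = -16/7 + 1 = -9/7 ≈ -1.2857)
I = -9/7 (I = -9/7*1 = -9/7 ≈ -1.2857)
(I*(-39))*(-43) = -9/7*(-39)*(-43) = (351/7)*(-43) = -15093/7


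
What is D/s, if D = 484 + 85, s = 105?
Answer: 569/105 ≈ 5.4190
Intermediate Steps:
D = 569
D/s = 569/105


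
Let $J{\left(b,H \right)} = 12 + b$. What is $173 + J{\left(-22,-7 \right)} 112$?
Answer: $-947$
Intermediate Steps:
$173 + J{\left(-22,-7 \right)} 112 = 173 + \left(12 - 22\right) 112 = 173 - 1120 = -947$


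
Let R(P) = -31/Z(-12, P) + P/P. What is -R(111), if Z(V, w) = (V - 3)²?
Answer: -194/225 ≈ -0.86222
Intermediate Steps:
Z(V, w) = (-3 + V)²
R(P) = 194/225 (R(P) = -31/(-3 - 12)² + P/P = -31/((-15)²) + 1 = -31/225 + 1 = 194/225)
-R(111) = -1*194/225 = -194/225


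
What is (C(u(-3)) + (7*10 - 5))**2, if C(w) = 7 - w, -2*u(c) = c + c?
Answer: 4761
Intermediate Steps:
u(c) = -c (u(c) = -(c + c)/2 = -c)
(C(u(-3)) + (7*10 - 5))**2 = ((7 - (-1)*(-3)) + (7*10 - 5))**2 = ((7 - 1*3) + (70 - 5))**2 = ((7 - 3) + 65)**2 = (4 + 65)**2 = 69**2 = 4761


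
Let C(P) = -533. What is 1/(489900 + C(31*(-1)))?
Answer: 1/489367 ≈ 2.0435e-6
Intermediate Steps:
1/(489900 + C(31*(-1))) = 1/(489900 - 533) = 1/489367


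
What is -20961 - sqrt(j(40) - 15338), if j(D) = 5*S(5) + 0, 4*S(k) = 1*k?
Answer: -20961 - I*sqrt(61327)/2 ≈ -20961.0 - 123.82*I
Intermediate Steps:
S(k) = k/4 (S(k) = (1*k)/4 = k/4)
j(D) = 25/4 (j(D) = 5*((1/4)*5) + 0 = 5*(5/4) + 0 = 25/4 + 0 = 25/4)
-20961 - sqrt(j(40) - 15338) = -20961 - sqrt(25/4 - 15338) = -20961 - sqrt(-61327/4) = -20961 - I*sqrt(61327)/2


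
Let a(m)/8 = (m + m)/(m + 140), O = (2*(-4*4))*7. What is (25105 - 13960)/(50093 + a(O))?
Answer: 33435/150407 ≈ 0.22230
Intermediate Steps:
O = -224 (O = (2*(-16))*7 = -32*7 = -224)
a(m) = 16*m/(140 + m) (a(m) = 8*((m + m)/(m + 140)) = 8*((2*m)/(140 + m)) = 8*(2*m/(140 + m)) = 16*m/(140 + m))
(25105 - 13960)/(50093 + a(O)) = (25105 - 13960)/(50093 + 16*(-224)/(140 - 224)) = 11145/(50093 + 16*(-224)/(-84)) = 11145/(50093 + 16*(-224)*(-1/84)) = 11145/(50093 + 128/3) = 11145/(150407/3) = 11145*(3/150407) = 33435/150407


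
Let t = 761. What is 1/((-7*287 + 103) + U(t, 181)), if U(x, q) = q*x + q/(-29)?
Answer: 29/3939034 ≈ 7.3622e-6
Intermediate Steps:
U(x, q) = -q/29 + q*x (U(x, q) = q*x - q/29 = -q/29 + q*x)
1/((-7*287 + 103) + U(t, 181)) = 1/((-7*287 + 103) + 181*(-1/29 + 761)) = 1/((-2009 + 103) + 181*(22068/29)) = 1/(-1906 + 3994308/29) = 1/(3939034/29) = 29/3939034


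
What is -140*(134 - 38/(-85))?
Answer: -319984/17 ≈ -18823.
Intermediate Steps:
-140*(134 - 38/(-85)) = -140*(134 - 38*(-1/85)) = -140*(134 + 38/85) = -140*11428/85 = -319984/17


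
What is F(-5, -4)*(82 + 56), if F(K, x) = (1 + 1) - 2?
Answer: 0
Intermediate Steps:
F(K, x) = 0 (F(K, x) = 2 - 2 = 0)
F(-5, -4)*(82 + 56) = 0*(82 + 56) = 0*138 = 0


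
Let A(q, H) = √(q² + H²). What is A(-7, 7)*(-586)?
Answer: -4102*√2 ≈ -5801.1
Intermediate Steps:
A(q, H) = √(H² + q²)
A(-7, 7)*(-586) = √(7² + (-7)²)*(-586) = √(49 + 49)*(-586) = √98*(-586) = (7*√2)*(-586) = -4102*√2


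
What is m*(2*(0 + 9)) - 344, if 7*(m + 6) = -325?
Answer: -9014/7 ≈ -1287.7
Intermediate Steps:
m = -367/7 (m = -6 + (⅐)*(-325) = -6 - 325/7 = -367/7 ≈ -52.429)
m*(2*(0 + 9)) - 344 = -734*(0 + 9)/7 - 344 = -734*9/7 - 344 = -367/7*18 - 344 = -6606/7 - 344 = -9014/7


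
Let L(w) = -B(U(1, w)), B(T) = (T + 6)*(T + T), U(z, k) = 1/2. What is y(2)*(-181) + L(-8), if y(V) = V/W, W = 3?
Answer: -763/6 ≈ -127.17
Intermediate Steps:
U(z, k) = ½
B(T) = 2*T*(6 + T) (B(T) = (6 + T)*(2*T) = 2*T*(6 + T))
L(w) = -13/2 (L(w) = -2*(6 + ½)/2 = -2*13/(2*2) = -1*13/2 = -13/2)
y(V) = V/3
y(2)*(-181) + L(-8) = ((⅓)*2)*(-181) - 13/2 = (⅔)*(-181) - 13/2 = -362/3 - 13/2 = -763/6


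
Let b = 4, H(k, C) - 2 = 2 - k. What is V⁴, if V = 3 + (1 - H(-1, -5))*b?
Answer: 28561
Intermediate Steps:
H(k, C) = 4 - k (H(k, C) = 2 + (2 - k) = 4 - k)
V = -13 (V = 3 + (1 - (4 - 1*(-1)))*4 = 3 + (1 - (4 + 1))*4 = 3 + (1 - 1*5)*4 = 3 + (1 - 5)*4 = 3 - 4*4 = 3 - 16 = -13)
V⁴ = (-13)⁴ = 28561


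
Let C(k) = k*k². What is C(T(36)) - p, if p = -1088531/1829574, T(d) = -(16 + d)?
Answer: -257251652461/1829574 ≈ -1.4061e+5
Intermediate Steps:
T(d) = -16 - d
p = -1088531/1829574 (p = -1088531*1/1829574 = -1088531/1829574 ≈ -0.59496)
C(k) = k³
C(T(36)) - p = (-16 - 1*36)³ - 1*(-1088531/1829574) = (-16 - 36)³ + 1088531/1829574 = (-52)³ + 1088531/1829574 = -140608 + 1088531/1829574 = -257251652461/1829574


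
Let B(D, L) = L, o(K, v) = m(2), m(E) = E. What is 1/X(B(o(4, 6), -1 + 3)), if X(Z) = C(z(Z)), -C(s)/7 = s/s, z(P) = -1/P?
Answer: -⅐ ≈ -0.14286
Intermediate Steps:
o(K, v) = 2
C(s) = -7 (C(s) = -7*s/s = -7*1 = -7)
X(Z) = -7
1/X(B(o(4, 6), -1 + 3)) = 1/(-7) = -⅐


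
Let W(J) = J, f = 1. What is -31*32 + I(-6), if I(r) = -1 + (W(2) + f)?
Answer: -990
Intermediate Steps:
I(r) = 2 (I(r) = -1 + (2 + 1) = -1 + 3 = 2)
-31*32 + I(-6) = -31*32 + 2 = -992 + 2 = -990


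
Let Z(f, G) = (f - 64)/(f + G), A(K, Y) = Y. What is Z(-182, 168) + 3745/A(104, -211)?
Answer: -262/1477 ≈ -0.17739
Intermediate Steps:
Z(f, G) = (-64 + f)/(G + f)
Z(-182, 168) + 3745/A(104, -211) = (-64 - 182)/(168 - 182) + 3745/(-211) = -246/(-14) + 3745*(-1/211) = -1/14*(-246) - 3745/211 = 123/7 - 3745/211 = -262/1477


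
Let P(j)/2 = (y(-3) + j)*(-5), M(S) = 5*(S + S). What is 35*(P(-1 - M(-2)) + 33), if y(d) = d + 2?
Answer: -5145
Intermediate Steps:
y(d) = 2 + d
M(S) = 10*S (M(S) = 5*(2*S) = 10*S)
P(j) = 10 - 10*j (P(j) = 2*(((2 - 3) + j)*(-5)) = 2*((-1 + j)*(-5)) = 2*(5 - 5*j) = 10 - 10*j)
35*(P(-1 - M(-2)) + 33) = 35*((10 - 10*(-1 - 10*(-2))) + 33) = 35*((10 - 10*(-1 - 1*(-20))) + 33) = 35*((10 - 10*(-1 + 20)) + 33) = 35*((10 - 10*19) + 33) = 35*((10 - 190) + 33) = 35*(-180 + 33) = 35*(-147) = -5145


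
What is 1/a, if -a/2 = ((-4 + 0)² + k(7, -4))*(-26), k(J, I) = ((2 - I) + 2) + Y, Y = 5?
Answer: 1/1508 ≈ 0.00066313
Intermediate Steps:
k(J, I) = 9 - I (k(J, I) = ((2 - I) + 2) + 5 = (4 - I) + 5 = 9 - I)
a = 1508 (a = -2*((-4 + 0)² + (9 - 1*(-4)))*(-26) = -2*((-4)² + (9 + 4))*(-26) = -2*(16 + 13)*(-26) = -58*(-26) = -2*(-754) = 1508)
1/a = 1/1508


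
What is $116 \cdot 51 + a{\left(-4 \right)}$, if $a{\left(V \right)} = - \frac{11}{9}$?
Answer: $\frac{53233}{9} \approx 5914.8$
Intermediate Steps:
$a{\left(V \right)} = - \frac{11}{9}$ ($a{\left(V \right)} = \left(-11\right) \frac{1}{9} = - \frac{11}{9}$)
$116 \cdot 51 + a{\left(-4 \right)} = 116 \cdot 51 - \frac{11}{9} = 5916 - \frac{11}{9} = \frac{53233}{9}$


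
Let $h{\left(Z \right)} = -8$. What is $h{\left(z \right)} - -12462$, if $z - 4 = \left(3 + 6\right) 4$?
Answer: $12454$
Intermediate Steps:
$z = 40$ ($z = 4 + \left(3 + 6\right) 4 = 4 + 9 \cdot 4 = 4 + 36 = 40$)
$h{\left(z \right)} - -12462 = -8 - -12462 = -8 + 12462 = 12454$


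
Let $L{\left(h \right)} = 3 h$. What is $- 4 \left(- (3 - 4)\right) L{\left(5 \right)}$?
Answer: $-60$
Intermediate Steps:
$- 4 \left(- (3 - 4)\right) L{\left(5 \right)} = - 4 \left(- (3 - 4)\right) 3 \cdot 5 = - 4 \left(- (3 - 4)\right) 15 = - 4 \left(\left(-1\right) \left(-1\right)\right) 15 = \left(-4\right) 1 \cdot 15 = \left(-4\right) 15 = -60$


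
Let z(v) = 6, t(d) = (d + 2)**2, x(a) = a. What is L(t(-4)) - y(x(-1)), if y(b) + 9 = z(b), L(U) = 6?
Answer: 9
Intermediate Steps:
t(d) = (2 + d)**2
y(b) = -3 (y(b) = -9 + 6 = -3)
L(t(-4)) - y(x(-1)) = 6 - 1*(-3) = 6 + 3 = 9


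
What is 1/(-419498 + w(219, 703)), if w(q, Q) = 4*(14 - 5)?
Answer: -1/419462 ≈ -2.3840e-6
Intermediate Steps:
w(q, Q) = 36 (w(q, Q) = 4*9 = 36)
1/(-419498 + w(219, 703)) = 1/(-419498 + 36) = 1/(-419462) = -1/419462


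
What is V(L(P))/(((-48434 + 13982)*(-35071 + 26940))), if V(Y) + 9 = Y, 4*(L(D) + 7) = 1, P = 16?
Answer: -7/124501872 ≈ -5.6224e-8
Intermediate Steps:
L(D) = -27/4 (L(D) = -7 + (¼)*1 = -7 + ¼ = -27/4)
V(Y) = -9 + Y
V(L(P))/(((-48434 + 13982)*(-35071 + 26940))) = (-9 - 27/4)/(((-48434 + 13982)*(-35071 + 26940))) = -63/(4*((-34452*(-8131)))) = -63/4/280129212 = -63/4*1/280129212 = -7/124501872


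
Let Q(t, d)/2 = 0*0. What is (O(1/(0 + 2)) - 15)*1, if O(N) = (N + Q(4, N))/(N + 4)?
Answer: -134/9 ≈ -14.889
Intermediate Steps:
Q(t, d) = 0 (Q(t, d) = 2*(0*0) = 2*0 = 0)
O(N) = N/(4 + N) (O(N) = (N + 0)/(N + 4) = N/(4 + N))
(O(1/(0 + 2)) - 15)*1 = (1/((0 + 2)*(4 + 1/(0 + 2))) - 15)*1 = (1/(2*(4 + 1/2)) - 15)*1 = (1/(2*(9/2)) - 15)*1 = ((1/2)*(2/9) - 15)*1 = (1/9 - 15)*1 = -134/9*1 = -134/9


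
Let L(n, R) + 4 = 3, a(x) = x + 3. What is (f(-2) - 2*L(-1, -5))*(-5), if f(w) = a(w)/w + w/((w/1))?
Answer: -25/2 ≈ -12.500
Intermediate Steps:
a(x) = 3 + x
L(n, R) = -1 (L(n, R) = -4 + 3 = -1)
f(w) = 1 + (3 + w)/w (f(w) = (3 + w)/w + w/((w/1)) = (3 + w)/w + w/((w*1)) = (3 + w)/w + w/w = (3 + w)/w + 1 = 1 + (3 + w)/w)
(f(-2) - 2*L(-1, -5))*(-5) = ((2 + 3/(-2)) - 2*(-1))*(-5) = ((2 + 3*(-½)) + 2)*(-5) = ((2 - 3/2) + 2)*(-5) = (½ + 2)*(-5) = (5/2)*(-5) = -25/2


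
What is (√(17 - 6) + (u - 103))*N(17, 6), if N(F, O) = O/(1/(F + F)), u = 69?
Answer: -6936 + 204*√11 ≈ -6259.4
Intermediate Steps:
N(F, O) = 2*F*O (N(F, O) = O/(1/(2*F)) = O/((1/(2*F))) = O*(2*F) = 2*F*O)
(√(17 - 6) + (u - 103))*N(17, 6) = (√(17 - 6) + (69 - 103))*(2*17*6) = (√11 - 34)*204 = (-34 + √11)*204 = -6936 + 204*√11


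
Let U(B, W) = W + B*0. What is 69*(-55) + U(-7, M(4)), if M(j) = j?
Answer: -3791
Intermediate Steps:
U(B, W) = W (U(B, W) = W + 0 = W)
69*(-55) + U(-7, M(4)) = 69*(-55) + 4 = -3795 + 4 = -3791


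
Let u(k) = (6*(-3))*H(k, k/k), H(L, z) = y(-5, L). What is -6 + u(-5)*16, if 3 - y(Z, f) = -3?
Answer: -1734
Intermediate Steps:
y(Z, f) = 6 (y(Z, f) = 3 - 1*(-3) = 3 + 3 = 6)
H(L, z) = 6
u(k) = -108 (u(k) = (6*(-3))*6 = -18*6 = -108)
-6 + u(-5)*16 = -6 - 108*16 = -6 - 1728 = -1734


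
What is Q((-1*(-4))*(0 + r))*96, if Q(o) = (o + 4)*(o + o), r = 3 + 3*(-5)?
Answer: 405504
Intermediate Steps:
r = -12 (r = 3 - 15 = -12)
Q(o) = 2*o*(4 + o) (Q(o) = (4 + o)*(2*o) = 2*o*(4 + o))
Q((-1*(-4))*(0 + r))*96 = (2*((-1*(-4))*(0 - 12))*(4 + (-1*(-4))*(0 - 12)))*96 = (2*(4*(-12))*(4 + 4*(-12)))*96 = (2*(-48)*(4 - 48))*96 = (2*(-48)*(-44))*96 = 4224*96 = 405504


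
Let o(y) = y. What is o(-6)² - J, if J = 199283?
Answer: -199247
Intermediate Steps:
o(-6)² - J = (-6)² - 1*199283 = 36 - 199283 = -199247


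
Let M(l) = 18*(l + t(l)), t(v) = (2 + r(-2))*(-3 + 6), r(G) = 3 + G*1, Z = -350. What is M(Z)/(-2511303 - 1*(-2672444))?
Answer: -6138/161141 ≈ -0.038091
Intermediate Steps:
r(G) = 3 + G
t(v) = 9 (t(v) = (2 + (3 - 2))*(-3 + 6) = (2 + 1)*3 = 3*3 = 9)
M(l) = 162 + 18*l (M(l) = 18*(l + 9) = 18*(9 + l) = 162 + 18*l)
M(Z)/(-2511303 - 1*(-2672444)) = (162 + 18*(-350))/(-2511303 - 1*(-2672444)) = (162 - 6300)/(-2511303 + 2672444) = -6138/161141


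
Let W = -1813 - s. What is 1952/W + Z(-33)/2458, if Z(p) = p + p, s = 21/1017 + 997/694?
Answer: -578492059395/524635641671 ≈ -1.1027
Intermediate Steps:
s = 342841/235266 (s = 21*(1/1017) + 997*(1/694) = 7/339 + 997/694 = 342841/235266 ≈ 1.4572)
Z(p) = 2*p
W = -426880099/235266 (W = -1813 - 1*342841/235266 = -1813 - 342841/235266 = -426880099/235266 ≈ -1814.5)
1952/W + Z(-33)/2458 = 1952/(-426880099/235266) + (2*(-33))/2458 = 1952*(-235266/426880099) - 66*1/2458 = -459239232/426880099 - 33/1229 = -578492059395/524635641671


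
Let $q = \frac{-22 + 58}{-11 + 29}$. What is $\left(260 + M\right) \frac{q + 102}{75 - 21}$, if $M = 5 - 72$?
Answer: $\frac{10036}{27} \approx 371.7$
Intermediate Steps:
$q = 2$ ($q = \frac{36}{18} = 36 \cdot \frac{1}{18} = 2$)
$M = -67$ ($M = 5 - 72 = -67$)
$\left(260 + M\right) \frac{q + 102}{75 - 21} = \left(260 - 67\right) \frac{2 + 102}{75 - 21} = 193 \cdot \frac{104}{54} = 193 \cdot 104 \cdot \frac{1}{54} = 193 \cdot \frac{52}{27} = \frac{10036}{27}$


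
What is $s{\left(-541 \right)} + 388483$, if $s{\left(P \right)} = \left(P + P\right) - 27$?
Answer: $387374$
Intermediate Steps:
$s{\left(P \right)} = -27 + 2 P$ ($s{\left(P \right)} = 2 P - 27 = -27 + 2 P$)
$s{\left(-541 \right)} + 388483 = \left(-27 + 2 \left(-541\right)\right) + 388483 = \left(-27 - 1082\right) + 388483 = -1109 + 388483 = 387374$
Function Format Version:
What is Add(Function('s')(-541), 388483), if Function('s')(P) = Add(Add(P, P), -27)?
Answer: 387374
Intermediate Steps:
Function('s')(P) = Add(-27, Mul(2, P)) (Function('s')(P) = Add(Mul(2, P), -27) = Add(-27, Mul(2, P)))
Add(Function('s')(-541), 388483) = Add(Add(-27, Mul(2, -541)), 388483) = Add(Add(-27, -1082), 388483) = Add(-1109, 388483) = 387374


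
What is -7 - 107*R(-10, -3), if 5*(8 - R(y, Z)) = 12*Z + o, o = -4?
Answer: -1719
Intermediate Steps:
R(y, Z) = 44/5 - 12*Z/5 (R(y, Z) = 8 - (12*Z - 4)/5 = 8 - (-4 + 12*Z)/5 = 8 + (4/5 - 12*Z/5) = 44/5 - 12*Z/5)
-7 - 107*R(-10, -3) = -7 - 107*(44/5 - 12/5*(-3)) = -7 - 107*(44/5 + 36/5) = -7 - 107*16 = -7 - 1712 = -1719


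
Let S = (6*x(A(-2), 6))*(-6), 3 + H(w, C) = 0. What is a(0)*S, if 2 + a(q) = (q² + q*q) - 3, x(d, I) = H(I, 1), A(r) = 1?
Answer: -540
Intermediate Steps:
H(w, C) = -3 (H(w, C) = -3 + 0 = -3)
x(d, I) = -3
a(q) = -5 + 2*q² (a(q) = -2 + ((q² + q*q) - 3) = -2 + ((q² + q²) - 3) = -2 + (2*q² - 3) = -2 + (-3 + 2*q²) = -5 + 2*q²)
S = 108 (S = (6*(-3))*(-6) = -18*(-6) = 108)
a(0)*S = (-5 + 2*0²)*108 = (-5 + 2*0)*108 = (-5 + 0)*108 = -5*108 = -540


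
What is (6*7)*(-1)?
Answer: -42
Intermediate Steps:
(6*7)*(-1) = 42*(-1) = -42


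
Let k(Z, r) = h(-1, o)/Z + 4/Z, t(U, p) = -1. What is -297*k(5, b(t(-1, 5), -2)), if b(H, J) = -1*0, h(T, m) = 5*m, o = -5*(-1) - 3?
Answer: -4158/5 ≈ -831.60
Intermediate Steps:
o = 2 (o = 5 - 3 = 2)
b(H, J) = 0
k(Z, r) = 14/Z (k(Z, r) = (5*2)/Z + 4/Z = 10/Z + 4/Z = 14/Z)
-297*k(5, b(t(-1, 5), -2)) = -4158/5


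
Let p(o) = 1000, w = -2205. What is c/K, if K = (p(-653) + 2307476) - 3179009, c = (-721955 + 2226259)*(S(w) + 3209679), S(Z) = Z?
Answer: -4825015968096/870533 ≈ -5.5426e+6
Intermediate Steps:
c = 4825015968096 (c = (-721955 + 2226259)*(-2205 + 3209679) = 1504304*3207474 = 4825015968096)
K = -870533 (K = (1000 + 2307476) - 3179009 = 2308476 - 3179009 = -870533)
c/K = 4825015968096/(-870533) = 4825015968096*(-1/870533) = -4825015968096/870533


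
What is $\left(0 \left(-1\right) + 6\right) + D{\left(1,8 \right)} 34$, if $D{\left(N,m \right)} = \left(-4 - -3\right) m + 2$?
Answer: $-198$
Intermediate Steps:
$D{\left(N,m \right)} = 2 - m$ ($D{\left(N,m \right)} = \left(-4 + 3\right) m + 2 = - m + 2 = 2 - m$)
$\left(0 \left(-1\right) + 6\right) + D{\left(1,8 \right)} 34 = \left(0 \left(-1\right) + 6\right) + \left(2 - 8\right) 34 = \left(0 + 6\right) + \left(2 - 8\right) 34 = 6 - 204 = -198$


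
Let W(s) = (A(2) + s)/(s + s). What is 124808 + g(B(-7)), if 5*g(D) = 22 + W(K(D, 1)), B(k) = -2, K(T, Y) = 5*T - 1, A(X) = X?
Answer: 13729373/110 ≈ 1.2481e+5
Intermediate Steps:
K(T, Y) = -1 + 5*T
W(s) = (2 + s)/(2*s) (W(s) = (2 + s)/(s + s) = (2 + s)/((2*s)) = (2 + s)*(1/(2*s)) = (2 + s)/(2*s))
g(D) = 22/5 + (1 + 5*D)/(10*(-1 + 5*D)) (g(D) = (22 + (2 + (-1 + 5*D))/(2*(-1 + 5*D)))/5 = (22 + (1 + 5*D)/(2*(-1 + 5*D)))/5 = 22/5 + (1 + 5*D)/(10*(-1 + 5*D)))
124808 + g(B(-7)) = 124808 + (-43 + 225*(-2))/(10*(-1 + 5*(-2))) = 124808 + (-43 - 450)/(10*(-1 - 10)) = 124808 + (1/10)*(-493)/(-11) = 124808 + (1/10)*(-1/11)*(-493) = 124808 + 493/110 = 13729373/110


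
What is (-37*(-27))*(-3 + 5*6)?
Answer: 26973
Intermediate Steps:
(-37*(-27))*(-3 + 5*6) = 999*(-3 + 30) = 999*27 = 26973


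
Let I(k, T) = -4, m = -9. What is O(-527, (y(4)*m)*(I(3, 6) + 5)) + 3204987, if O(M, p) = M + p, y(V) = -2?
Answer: 3204478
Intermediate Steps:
O(-527, (y(4)*m)*(I(3, 6) + 5)) + 3204987 = (-527 + (-2*(-9))*(-4 + 5)) + 3204987 = (-527 + 18*1) + 3204987 = (-527 + 18) + 3204987 = -509 + 3204987 = 3204478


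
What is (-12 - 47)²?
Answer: 3481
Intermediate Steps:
(-12 - 47)² = (-59)² = 3481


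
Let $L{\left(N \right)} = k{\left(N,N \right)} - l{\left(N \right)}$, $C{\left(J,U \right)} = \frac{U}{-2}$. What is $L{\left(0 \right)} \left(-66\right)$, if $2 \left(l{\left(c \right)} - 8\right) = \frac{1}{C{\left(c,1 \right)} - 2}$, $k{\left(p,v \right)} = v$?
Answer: $\frac{2574}{5} \approx 514.8$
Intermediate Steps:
$C{\left(J,U \right)} = - \frac{U}{2}$ ($C{\left(J,U \right)} = U \left(- \frac{1}{2}\right) = - \frac{U}{2}$)
$l{\left(c \right)} = \frac{39}{5}$ ($l{\left(c \right)} = 8 + \frac{1}{2 \left(\left(- \frac{1}{2}\right) 1 - 2\right)} = 8 + \frac{1}{2 \left(- \frac{1}{2} - 2\right)} = 8 + \frac{1}{2 \left(- \frac{5}{2}\right)} = 8 + \frac{1}{2} \left(- \frac{2}{5}\right) = 8 - \frac{1}{5} = \frac{39}{5}$)
$L{\left(N \right)} = - \frac{39}{5} + N$ ($L{\left(N \right)} = N - \frac{39}{5} = - \frac{39}{5} + N$)
$L{\left(0 \right)} \left(-66\right) = \left(- \frac{39}{5} + 0\right) \left(-66\right) = \left(- \frac{39}{5}\right) \left(-66\right) = \frac{2574}{5}$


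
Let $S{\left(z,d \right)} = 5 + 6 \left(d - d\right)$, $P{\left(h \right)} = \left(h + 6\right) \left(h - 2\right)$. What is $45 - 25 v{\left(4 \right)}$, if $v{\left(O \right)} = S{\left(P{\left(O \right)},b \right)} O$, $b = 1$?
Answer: $-455$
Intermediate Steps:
$P{\left(h \right)} = \left(-2 + h\right) \left(6 + h\right)$ ($P{\left(h \right)} = \left(6 + h\right) \left(-2 + h\right) = \left(-2 + h\right) \left(6 + h\right)$)
$S{\left(z,d \right)} = 5$ ($S{\left(z,d \right)} = 5 + 6 \cdot 0 = 5 + 0 = 5$)
$v{\left(O \right)} = 5 O$
$45 - 25 v{\left(4 \right)} = 45 - 25 \cdot 5 \cdot 4 = 45 - 500 = -455$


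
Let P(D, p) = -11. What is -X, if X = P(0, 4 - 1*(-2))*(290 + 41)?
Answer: 3641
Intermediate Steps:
X = -3641 (X = -11*(290 + 41) = -11*331 = -3641)
-X = -1*(-3641) = 3641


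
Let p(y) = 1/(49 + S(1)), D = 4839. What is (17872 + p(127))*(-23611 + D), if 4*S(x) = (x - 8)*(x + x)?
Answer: -2348455176/7 ≈ -3.3549e+8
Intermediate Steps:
S(x) = x*(-8 + x)/2 (S(x) = ((x - 8)*(x + x))/4 = ((-8 + x)*(2*x))/4 = (2*x*(-8 + x))/4 = x*(-8 + x)/2)
p(y) = 2/91 (p(y) = 1/(49 + (½)*1*(-8 + 1)) = 1/(49 + (½)*1*(-7)) = 1/(49 - 7/2) = 1/(91/2) = 2/91)
(17872 + p(127))*(-23611 + D) = (17872 + 2/91)*(-23611 + 4839) = (1626354/91)*(-18772) = -2348455176/7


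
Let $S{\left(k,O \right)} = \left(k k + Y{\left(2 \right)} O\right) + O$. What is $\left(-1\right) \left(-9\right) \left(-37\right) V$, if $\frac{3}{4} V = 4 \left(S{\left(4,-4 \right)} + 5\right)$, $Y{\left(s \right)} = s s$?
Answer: $-1776$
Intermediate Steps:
$Y{\left(s \right)} = s^{2}$
$S{\left(k,O \right)} = k^{2} + 5 O$ ($S{\left(k,O \right)} = \left(k k + 2^{2} O\right) + O = \left(k^{2} + 4 O\right) + O = k^{2} + 5 O$)
$V = \frac{16}{3}$ ($V = \frac{4 \cdot 4 \left(\left(4^{2} + 5 \left(-4\right)\right) + 5\right)}{3} = \frac{4 \cdot 4 \left(\left(16 - 20\right) + 5\right)}{3} = \frac{4 \cdot 4 \left(-4 + 5\right)}{3} = \frac{4 \cdot 4 \cdot 1}{3} = \frac{4}{3} \cdot 4 = \frac{16}{3} \approx 5.3333$)
$\left(-1\right) \left(-9\right) \left(-37\right) V = \left(-1\right) \left(-9\right) \left(-37\right) \frac{16}{3} = 9 \left(-37\right) \frac{16}{3} = \left(-333\right) \frac{16}{3} = -1776$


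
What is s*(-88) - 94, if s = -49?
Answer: 4218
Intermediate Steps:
s*(-88) - 94 = -49*(-88) - 94 = 4312 - 94 = 4218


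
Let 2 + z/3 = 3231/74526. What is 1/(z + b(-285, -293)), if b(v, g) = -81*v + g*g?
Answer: 24842/2705992607 ≈ 9.1804e-6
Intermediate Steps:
b(v, g) = g² - 81*v (b(v, g) = -81*v + g² = g² - 81*v)
z = -145821/24842 (z = -6 + 3*(3231/74526) = -6 + 3*(3231*(1/74526)) = -6 + 3*(1077/24842) = -6 + 3231/24842 = -145821/24842 ≈ -5.8699)
1/(z + b(-285, -293)) = 1/(-145821/24842 + ((-293)² - 81*(-285))) = 1/(-145821/24842 + (85849 + 23085)) = 1/(-145821/24842 + 108934) = 1/(2705992607/24842) = 24842/2705992607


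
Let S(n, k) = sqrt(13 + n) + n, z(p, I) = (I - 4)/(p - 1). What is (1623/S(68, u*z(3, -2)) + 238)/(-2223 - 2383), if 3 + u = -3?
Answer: -19949/354662 ≈ -0.056248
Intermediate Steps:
z(p, I) = (-4 + I)/(-1 + p)
u = -6 (u = -3 - 3 = -6)
S(n, k) = n + sqrt(13 + n)
(1623/S(68, u*z(3, -2)) + 238)/(-2223 - 2383) = (1623/(68 + sqrt(13 + 68)) + 238)/(-2223 - 2383) = (1623/(68 + sqrt(81)) + 238)/(-4606) = (1623/(68 + 9) + 238)*(-1/4606) = (1623/77 + 238)*(-1/4606) = (19949/77)*(-1/4606) = -19949/354662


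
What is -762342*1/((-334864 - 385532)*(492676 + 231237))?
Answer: 127057/86917338258 ≈ 1.4618e-6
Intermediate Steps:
-762342*1/((-334864 - 385532)*(492676 + 231237)) = -762342/((-720396*723913)) = -762342/(-521504029548) = -762342*(-1/521504029548) = 127057/86917338258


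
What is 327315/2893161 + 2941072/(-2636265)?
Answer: -2548701910039/2542379694555 ≈ -1.0025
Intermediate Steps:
327315/2893161 + 2941072/(-2636265) = 327315*(1/2893161) + 2941072*(-1/2636265) = 109105/964387 - 2941072/2636265 = -2548701910039/2542379694555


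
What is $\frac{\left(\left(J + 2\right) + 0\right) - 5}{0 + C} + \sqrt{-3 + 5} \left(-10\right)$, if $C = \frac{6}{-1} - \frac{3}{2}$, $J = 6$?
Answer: $- \frac{2}{5} - 10 \sqrt{2} \approx -14.542$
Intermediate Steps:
$C = - \frac{15}{2}$ ($C = 6 \left(-1\right) - \frac{3}{2} = -6 - \frac{3}{2} = - \frac{15}{2} \approx -7.5$)
$\frac{\left(\left(J + 2\right) + 0\right) - 5}{0 + C} + \sqrt{-3 + 5} \left(-10\right) = \frac{\left(\left(6 + 2\right) + 0\right) - 5}{0 - \frac{15}{2}} + \sqrt{-3 + 5} \left(-10\right) = \frac{\left(8 + 0\right) - 5}{- \frac{15}{2}} + \sqrt{2} \left(-10\right) = \left(8 - 5\right) \left(- \frac{2}{15}\right) - 10 \sqrt{2} = 3 \left(- \frac{2}{15}\right) - 10 \sqrt{2} = - \frac{2}{5} - 10 \sqrt{2}$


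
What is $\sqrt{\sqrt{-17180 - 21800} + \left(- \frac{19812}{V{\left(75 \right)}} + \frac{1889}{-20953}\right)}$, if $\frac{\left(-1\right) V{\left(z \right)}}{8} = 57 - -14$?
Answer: $\frac{\sqrt{307981858627546 + 17705129612552 i \sqrt{9745}}}{2975326} \approx 10.846 + 9.1018 i$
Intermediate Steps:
$V{\left(z \right)} = -568$ ($V{\left(z \right)} = - 8 \left(57 - -14\right) = - 8 \left(57 + 14\right) = \left(-8\right) 71 = -568$)
$\sqrt{\sqrt{-17180 - 21800} + \left(- \frac{19812}{V{\left(75 \right)}} + \frac{1889}{-20953}\right)} = \sqrt{\sqrt{-17180 - 21800} + \left(- \frac{19812}{-568} + \frac{1889}{-20953}\right)} = \sqrt{\sqrt{-38980} + \left(\left(-19812\right) \left(- \frac{1}{568}\right) + 1889 \left(- \frac{1}{20953}\right)\right)} = \sqrt{2 i \sqrt{9745} + \left(\frac{4953}{142} - \frac{1889}{20953}\right)} = \sqrt{2 i \sqrt{9745} + \frac{103511971}{2975326}} = \sqrt{\frac{103511971}{2975326} + 2 i \sqrt{9745}}$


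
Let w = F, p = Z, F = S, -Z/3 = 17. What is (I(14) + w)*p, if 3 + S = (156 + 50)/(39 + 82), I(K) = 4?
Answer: -16677/121 ≈ -137.83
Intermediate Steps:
Z = -51 (Z = -3*17 = -51)
S = -157/121 (S = -3 + (156 + 50)/(39 + 82) = -3 + 206/121 = -157/121 ≈ -1.2975)
F = -157/121 ≈ -1.2975
p = -51
w = -157/121 ≈ -1.2975
(I(14) + w)*p = (4 - 157/121)*(-51) = (327/121)*(-51) = -16677/121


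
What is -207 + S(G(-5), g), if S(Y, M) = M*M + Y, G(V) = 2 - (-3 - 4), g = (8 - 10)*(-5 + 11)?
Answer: -54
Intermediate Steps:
g = -12 (g = -2*6 = -12)
G(V) = 9 (G(V) = 2 - 1*(-7) = 2 + 7 = 9)
S(Y, M) = Y + M² (S(Y, M) = M² + Y = Y + M²)
-207 + S(G(-5), g) = -207 + (9 + (-12)²) = -207 + (9 + 144) = -207 + 153 = -54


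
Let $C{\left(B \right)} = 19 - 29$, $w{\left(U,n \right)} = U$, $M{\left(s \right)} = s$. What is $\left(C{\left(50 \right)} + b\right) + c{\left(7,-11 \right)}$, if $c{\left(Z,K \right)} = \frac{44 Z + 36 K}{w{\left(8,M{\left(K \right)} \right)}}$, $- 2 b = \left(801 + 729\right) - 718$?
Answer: $-427$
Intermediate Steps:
$C{\left(B \right)} = -10$
$b = -406$ ($b = - \frac{\left(801 + 729\right) - 718}{2} = - \frac{1530 - 718}{2} = \left(- \frac{1}{2}\right) 812 = -406$)
$c{\left(Z,K \right)} = \frac{9 K}{2} + \frac{11 Z}{2}$ ($c{\left(Z,K \right)} = \frac{44 Z + 36 K}{8} = \left(36 K + 44 Z\right) \frac{1}{8} = \frac{9 K}{2} + \frac{11 Z}{2}$)
$\left(C{\left(50 \right)} + b\right) + c{\left(7,-11 \right)} = \left(-10 - 406\right) + \left(\frac{9}{2} \left(-11\right) + \frac{11}{2} \cdot 7\right) = -416 + \left(- \frac{99}{2} + \frac{77}{2}\right) = -416 - 11 = -427$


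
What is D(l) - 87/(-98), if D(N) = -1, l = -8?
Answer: -11/98 ≈ -0.11224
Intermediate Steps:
D(l) - 87/(-98) = -1 - 87/(-98) = -1 - 87*(-1/98) = -1 + 87/98 = -11/98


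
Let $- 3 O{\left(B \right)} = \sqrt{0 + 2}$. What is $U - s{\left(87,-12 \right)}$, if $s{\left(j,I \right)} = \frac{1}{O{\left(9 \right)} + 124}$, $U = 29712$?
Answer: $\frac{2055802434}{69191} - \frac{3 \sqrt{2}}{138382} \approx 29712.0$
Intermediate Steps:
$O{\left(B \right)} = - \frac{\sqrt{2}}{3}$ ($O{\left(B \right)} = - \frac{\sqrt{0 + 2}}{3} = - \frac{\sqrt{2}}{3}$)
$s{\left(j,I \right)} = \frac{1}{124 - \frac{\sqrt{2}}{3}}$ ($s{\left(j,I \right)} = \frac{1}{- \frac{\sqrt{2}}{3} + 124} = \frac{1}{124 - \frac{\sqrt{2}}{3}}$)
$U - s{\left(87,-12 \right)} = 29712 - \left(\frac{558}{69191} + \frac{3 \sqrt{2}}{138382}\right) = \frac{2055802434}{69191} - \frac{3 \sqrt{2}}{138382}$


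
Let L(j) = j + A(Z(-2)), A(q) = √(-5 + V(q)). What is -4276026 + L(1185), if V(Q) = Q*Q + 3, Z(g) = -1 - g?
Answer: -4274841 + I ≈ -4.2748e+6 + 1.0*I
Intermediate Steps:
V(Q) = 3 + Q² (V(Q) = Q² + 3 = 3 + Q²)
A(q) = √(-2 + q²) (A(q) = √(-5 + (3 + q²)) = √(-2 + q²))
L(j) = I + j (L(j) = j + √(-2 + (-1 - 1*(-2))²) = j + √(-2 + (-1 + 2)²) = j + √(-2 + 1²) = j + √(-2 + 1) = j + √(-1) = j + I = I + j)
-4276026 + L(1185) = -4276026 + (I + 1185) = -4276026 + (1185 + I) = -4274841 + I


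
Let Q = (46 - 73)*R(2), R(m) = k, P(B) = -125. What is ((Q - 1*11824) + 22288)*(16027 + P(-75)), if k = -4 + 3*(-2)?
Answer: 170692068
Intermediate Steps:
k = -10 (k = -4 - 6 = -10)
R(m) = -10
Q = 270 (Q = (46 - 73)*(-10) = -27*(-10) = 270)
((Q - 1*11824) + 22288)*(16027 + P(-75)) = ((270 - 1*11824) + 22288)*(16027 - 125) = ((270 - 11824) + 22288)*15902 = (-11554 + 22288)*15902 = 10734*15902 = 170692068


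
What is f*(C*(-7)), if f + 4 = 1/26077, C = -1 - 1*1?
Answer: -1460298/26077 ≈ -55.999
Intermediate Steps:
C = -2 (C = -1 - 1 = -2)
f = -104307/26077 (f = -4 + 1/26077 = -104307/26077 ≈ -4.0000)
f*(C*(-7)) = -(-208614)*(-7)/26077 = -104307/26077*14 = -1460298/26077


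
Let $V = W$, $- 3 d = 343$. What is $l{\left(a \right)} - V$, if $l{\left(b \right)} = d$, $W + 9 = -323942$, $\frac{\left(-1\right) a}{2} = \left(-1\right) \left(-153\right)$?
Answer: $\frac{971510}{3} \approx 3.2384 \cdot 10^{5}$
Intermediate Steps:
$a = -306$ ($a = - 2 \left(\left(-1\right) \left(-153\right)\right) = \left(-2\right) 153 = -306$)
$d = - \frac{343}{3}$ ($d = \left(- \frac{1}{3}\right) 343 = - \frac{343}{3} \approx -114.33$)
$W = -323951$ ($W = -9 - 323942 = -323951$)
$l{\left(b \right)} = - \frac{343}{3}$
$V = -323951$
$l{\left(a \right)} - V = - \frac{343}{3} - -323951 = - \frac{343}{3} + 323951 = \frac{971510}{3}$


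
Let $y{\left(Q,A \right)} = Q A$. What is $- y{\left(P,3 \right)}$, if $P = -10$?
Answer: $30$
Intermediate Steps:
$y{\left(Q,A \right)} = A Q$
$- y{\left(P,3 \right)} = - 3 \left(-10\right) = \left(-1\right) \left(-30\right) = 30$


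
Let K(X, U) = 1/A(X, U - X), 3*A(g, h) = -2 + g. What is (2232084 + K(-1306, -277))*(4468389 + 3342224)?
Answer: 69735777158311/4 ≈ 1.7434e+13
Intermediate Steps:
A(g, h) = -⅔ + g/3 (A(g, h) = (-2 + g)/3 = -⅔ + g/3)
K(X, U) = 1/(-⅔ + X/3)
(2232084 + K(-1306, -277))*(4468389 + 3342224) = (2232084 + 3/(-2 - 1306))*(4468389 + 3342224) = (2232084 + 3/(-1308))*7810613 = (2232084 + 3*(-1/1308))*7810613 = (2232084 - 1/436)*7810613 = (973188623/436)*7810613 = 69735777158311/4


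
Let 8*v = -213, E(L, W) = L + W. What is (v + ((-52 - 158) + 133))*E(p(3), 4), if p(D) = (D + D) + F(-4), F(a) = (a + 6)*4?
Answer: -7461/4 ≈ -1865.3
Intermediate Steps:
F(a) = 24 + 4*a (F(a) = (6 + a)*4 = 24 + 4*a)
p(D) = 8 + 2*D (p(D) = (D + D) + (24 + 4*(-4)) = 2*D + (24 - 16) = 2*D + 8 = 8 + 2*D)
v = -213/8 (v = (1/8)*(-213) = -213/8 ≈ -26.625)
(v + ((-52 - 158) + 133))*E(p(3), 4) = (-213/8 + ((-52 - 158) + 133))*((8 + 2*3) + 4) = (-213/8 + (-210 + 133))*((8 + 6) + 4) = (-213/8 - 77)*(14 + 4) = -829/8*18 = -7461/4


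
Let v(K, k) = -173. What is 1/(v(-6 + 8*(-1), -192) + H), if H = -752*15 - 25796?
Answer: -1/37249 ≈ -2.6846e-5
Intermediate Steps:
H = -37076 (H = -11280 - 25796 = -37076)
1/(v(-6 + 8*(-1), -192) + H) = 1/(-173 - 37076) = 1/(-37249) = -1/37249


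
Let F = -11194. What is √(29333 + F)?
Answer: √18139 ≈ 134.68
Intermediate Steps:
√(29333 + F) = √(29333 - 11194) = √18139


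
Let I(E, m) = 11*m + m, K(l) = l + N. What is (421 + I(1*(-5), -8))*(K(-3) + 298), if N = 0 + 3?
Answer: 96850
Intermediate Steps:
N = 3
K(l) = 3 + l (K(l) = l + 3 = 3 + l)
I(E, m) = 12*m
(421 + I(1*(-5), -8))*(K(-3) + 298) = (421 + 12*(-8))*((3 - 3) + 298) = (421 - 96)*(0 + 298) = 325*298 = 96850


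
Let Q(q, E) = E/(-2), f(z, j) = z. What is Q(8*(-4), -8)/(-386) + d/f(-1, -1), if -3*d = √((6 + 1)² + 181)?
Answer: -2/193 + √230/3 ≈ 5.0449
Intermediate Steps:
Q(q, E) = -E/2 (Q(q, E) = E*(-½) = -E/2)
d = -√230/3 (d = -√((6 + 1)² + 181)/3 = -√(7² + 181)/3 = -√(49 + 181)/3 = -√230/3 ≈ -5.0553)
Q(8*(-4), -8)/(-386) + d/f(-1, -1) = -½*(-8)/(-386) - √230/3/(-1) = 4*(-1/386) - √230/3*(-1) = -2/193 + √230/3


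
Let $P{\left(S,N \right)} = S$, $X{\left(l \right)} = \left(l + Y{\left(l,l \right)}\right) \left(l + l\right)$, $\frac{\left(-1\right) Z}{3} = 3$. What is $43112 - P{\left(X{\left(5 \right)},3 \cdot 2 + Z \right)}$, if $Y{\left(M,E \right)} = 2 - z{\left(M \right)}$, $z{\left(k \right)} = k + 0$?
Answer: $43092$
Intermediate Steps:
$Z = -9$ ($Z = \left(-3\right) 3 = -9$)
$z{\left(k \right)} = k$
$Y{\left(M,E \right)} = 2 - M$
$X{\left(l \right)} = 4 l$ ($X{\left(l \right)} = \left(l - \left(-2 + l\right)\right) \left(l + l\right) = 2 \cdot 2 l = 4 l$)
$43112 - P{\left(X{\left(5 \right)},3 \cdot 2 + Z \right)} = 43112 - 4 \cdot 5 = 43112 - 20 = 43092$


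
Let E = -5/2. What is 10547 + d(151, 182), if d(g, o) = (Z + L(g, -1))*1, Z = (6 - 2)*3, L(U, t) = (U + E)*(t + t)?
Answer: 10262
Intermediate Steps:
E = -5/2 (E = -5*½ = -5/2 ≈ -2.5000)
L(U, t) = 2*t*(-5/2 + U) (L(U, t) = (U - 5/2)*(t + t) = (-5/2 + U)*(2*t) = 2*t*(-5/2 + U))
Z = 12 (Z = 4*3 = 12)
d(g, o) = 17 - 2*g (d(g, o) = (12 - (-5 + 2*g))*1 = (12 + (5 - 2*g))*1 = (17 - 2*g)*1 = 17 - 2*g)
10547 + d(151, 182) = 10547 + (17 - 2*151) = 10547 + (17 - 302) = 10547 - 285 = 10262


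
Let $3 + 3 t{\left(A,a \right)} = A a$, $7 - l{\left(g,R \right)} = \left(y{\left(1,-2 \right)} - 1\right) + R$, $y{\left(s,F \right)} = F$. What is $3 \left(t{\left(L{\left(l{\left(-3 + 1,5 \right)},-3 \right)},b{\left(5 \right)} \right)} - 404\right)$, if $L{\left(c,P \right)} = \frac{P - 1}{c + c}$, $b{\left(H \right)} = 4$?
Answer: $- \frac{6083}{5} \approx -1216.6$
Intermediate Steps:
$l{\left(g,R \right)} = 10 - R$ ($l{\left(g,R \right)} = 7 - \left(\left(-2 - 1\right) + R\right) = 7 - \left(-3 + R\right) = 10 - R$)
$L{\left(c,P \right)} = \frac{-1 + P}{2 c}$
$t{\left(A,a \right)} = -1 + \frac{A a}{3}$
$3 \left(t{\left(L{\left(l{\left(-3 + 1,5 \right)},-3 \right)},b{\left(5 \right)} \right)} - 404\right) = 3 \left(\left(-1 + \frac{1}{3} \frac{-1 - 3}{2 \left(10 - 5\right)} 4\right) - 404\right) = 3 \left(\left(-1 + \frac{1}{3} \cdot \frac{1}{2} \frac{1}{10 - 5} \left(-4\right) 4\right) - 404\right) = 3 \left(\left(-1 + \frac{1}{3} \cdot \frac{1}{2} \cdot \frac{1}{5} \left(-4\right) 4\right) - 404\right) = 3 \left(\left(-1 + \frac{1}{3} \left(- \frac{2}{5}\right) 4\right) - 404\right) = 3 \left(\left(-1 - \frac{8}{15}\right) - 404\right) = 3 \left(- \frac{23}{15} - 404\right) = 3 \left(- \frac{6083}{15}\right) = - \frac{6083}{5}$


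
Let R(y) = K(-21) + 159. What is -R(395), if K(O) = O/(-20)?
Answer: -3201/20 ≈ -160.05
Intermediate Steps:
K(O) = -O/20 (K(O) = O*(-1/20) = -O/20)
R(y) = 3201/20 (R(y) = -1/20*(-21) + 159 = 21/20 + 159 = 3201/20)
-R(395) = -1*3201/20 = -3201/20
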